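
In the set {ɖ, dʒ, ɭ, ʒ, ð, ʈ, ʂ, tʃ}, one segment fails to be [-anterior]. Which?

/ʒ, ɖ, ɭ, tʃ, ʈ, dʒ, ʂ/ are all [-anterior]; /ð/ (voiced dental fricative) is [+anterior].

ð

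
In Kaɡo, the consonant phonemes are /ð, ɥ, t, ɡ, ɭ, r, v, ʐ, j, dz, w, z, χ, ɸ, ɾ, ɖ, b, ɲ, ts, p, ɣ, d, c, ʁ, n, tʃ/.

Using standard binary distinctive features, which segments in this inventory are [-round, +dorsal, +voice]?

ɡ, j, ɲ, ɣ, ʁ

The [-round] segments are /ð, t, ɡ, ɭ, r, v, ʐ, j, dz, z, χ, ɸ, ɾ, ɖ, b, ɲ, ts, p, ɣ, d, c, ʁ, n, tʃ/.
Intersecting with [+dorsal] gives /ɡ, j, χ, ɲ, ɣ, c, ʁ/.
Intersecting with [+voice] leaves /ɡ, j, ɲ, ɣ, ʁ/.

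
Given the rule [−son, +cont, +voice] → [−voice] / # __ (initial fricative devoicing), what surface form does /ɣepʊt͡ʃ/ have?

Only the initial segment /ɣ/ is both word-initial and matches the structural description. It is a voiced velar fricative, so [−son, +cont, +voice] holds; changing it to [−voice] with all other features held fixed yields /x/ (voiceless velar fricative). No other segment meets both the structural description and the environment, so the output is [xepʊt͡ʃ].

[xepʊt͡ʃ]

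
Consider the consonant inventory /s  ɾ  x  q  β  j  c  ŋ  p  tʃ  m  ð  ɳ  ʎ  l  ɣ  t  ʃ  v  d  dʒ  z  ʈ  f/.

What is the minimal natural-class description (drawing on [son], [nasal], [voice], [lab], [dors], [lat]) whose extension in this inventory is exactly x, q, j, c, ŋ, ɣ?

[−lat, +dors]

Every target segment is [−lateral], [+dorsal]; each remaining inventory member fails at least one of these. Each conjunct is needed — [+dorsal] alone would also admit /ʎ/; [−lateral] alone would also admit /s, ɾ, β, p, …/ — and no other single listed feature has exactly this extension, so two is the minimum.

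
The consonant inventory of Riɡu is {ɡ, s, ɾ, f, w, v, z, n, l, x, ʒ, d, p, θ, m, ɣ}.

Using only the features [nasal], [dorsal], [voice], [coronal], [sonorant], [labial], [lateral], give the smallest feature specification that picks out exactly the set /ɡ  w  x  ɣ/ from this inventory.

[+dorsal]

The target set is precisely the extension of [+dorsal] in this inventory.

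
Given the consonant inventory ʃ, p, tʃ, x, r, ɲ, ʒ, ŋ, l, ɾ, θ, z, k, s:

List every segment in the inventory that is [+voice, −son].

ʒ, z

Eliminate segments failing any feature: /ʃ, p, tʃ, x, θ, k, s/ are [−voice]; /r, ɲ, ŋ, l, ɾ/ are [+sonorant]. The remaining /ʒ, z/ satisfy [+voice], [−sonorant].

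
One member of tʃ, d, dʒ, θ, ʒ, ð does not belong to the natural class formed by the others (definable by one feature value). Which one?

d

/dʒ, θ, tʃ, ð, ʒ/ are all [+distributed], but /d/ (voiced alveolar stop) is [−distributed]. No other single segment can be removed to leave a set sharing one feature value that the removed segment lacks, so /d/ is the odd one out.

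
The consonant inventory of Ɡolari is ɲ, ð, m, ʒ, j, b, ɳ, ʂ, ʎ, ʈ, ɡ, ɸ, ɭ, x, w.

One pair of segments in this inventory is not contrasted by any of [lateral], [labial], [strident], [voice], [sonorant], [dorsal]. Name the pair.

/ɲ/ (palatal nasal) and /j/ (palatal glide) are both [−lateral], [−labial], [−strident], [+voice], [+sonorant], [+dorsal], so none of the listed features separates them. (They do differ in [nasal] and [continuant], which are not among the given features.) Every other pair in the inventory differs on at least one listed feature.

ɲ, j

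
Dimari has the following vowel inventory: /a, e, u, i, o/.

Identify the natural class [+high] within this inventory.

u, i

The feature [high] marks segments produced with the tongue body raised. In this inventory /u, i/ have that property, so they are [+high]; /a, e, o/ are [−high].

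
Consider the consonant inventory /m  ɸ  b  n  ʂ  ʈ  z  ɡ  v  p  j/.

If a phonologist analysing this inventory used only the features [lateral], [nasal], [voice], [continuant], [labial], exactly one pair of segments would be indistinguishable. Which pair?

On the given features, /j/ and /z/ have an identical profile: [−lateral], [−nasal], [+voice], [+continuant], [−labial]. No other two segments in the inventory coincide on all 5 features. (They do differ in [sonorant], [strident] and [dorsal], which are not among the given features.)

j, z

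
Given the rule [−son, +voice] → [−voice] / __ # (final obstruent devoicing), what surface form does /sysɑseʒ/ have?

/ʒ/ satisfies [−son, +voice] and sits in __ #. The [−voice] counterpart of the voiced postalveolar fricative is /ʃ/. Other segments in /sysɑseʒ/ either fail the structural description or are not in the environment, so the surface form is [sysɑseʃ].

[sysɑseʃ]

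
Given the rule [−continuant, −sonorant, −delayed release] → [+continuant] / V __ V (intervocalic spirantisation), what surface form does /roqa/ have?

/q/ satisfies [−continuant, −sonorant, −delayed release] and sits in V __ V. The [+continuant] counterpart of the voiceless uvular stop is /χ/. Other segments in /roqa/ either fail the structural description or are not in the environment, so the surface form is [roχa].

[roχa]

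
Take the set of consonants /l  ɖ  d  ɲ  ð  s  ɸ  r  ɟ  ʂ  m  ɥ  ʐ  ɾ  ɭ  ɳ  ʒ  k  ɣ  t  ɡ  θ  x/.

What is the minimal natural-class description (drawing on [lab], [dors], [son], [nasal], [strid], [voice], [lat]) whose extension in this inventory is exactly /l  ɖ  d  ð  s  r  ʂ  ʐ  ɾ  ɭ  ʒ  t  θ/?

[-nasal, -lab, -dors]

/l, ɖ, d, ð, s, r, ʂ, ʐ, ɾ, ɭ, ʒ, t, θ/ are all [-nasal], [-labial], [-dorsal], and no other segment in the inventory matches all three values. Dropping any one of them over-generates: [-labial, -dorsal] alone would also admit /ɳ/; [-nasal, -dorsal] alone would also admit /ɸ/; [-nasal, -labial] alone would also admit /ɟ, k, ɣ, ɡ, …/. No other combination of two listed features picks out exactly this set either, so fewer than three features will not do.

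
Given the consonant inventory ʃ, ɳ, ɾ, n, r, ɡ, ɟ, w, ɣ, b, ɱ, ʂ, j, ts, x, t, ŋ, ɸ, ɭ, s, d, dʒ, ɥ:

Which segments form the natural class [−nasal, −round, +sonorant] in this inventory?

ɾ, r, j, ɭ

Eliminate segments failing any feature: /ʃ, ɡ, ɟ, ɣ, b, ʂ, ts, x, t, ɸ, s, d, dʒ/ are [−sonorant]; /ɳ, n, ɱ, ŋ/ are [+nasal]; /w, ɥ/ are [+round]. The remaining /ɾ, r, j, ɭ/ satisfy [−nasal], [−round], [+sonorant].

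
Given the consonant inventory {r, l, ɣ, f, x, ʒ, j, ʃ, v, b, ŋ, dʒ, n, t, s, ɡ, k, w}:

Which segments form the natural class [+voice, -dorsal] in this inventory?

r, l, ʒ, v, b, dʒ, n

Checking each segment against [+voice], [-dorsal]: /r/ (alveolar trill), /l/ (alveolar lateral approximant), /ʒ/ (voiced postalveolar fricative), /v/ (voiced labiodental fricative), /b/ (voiced bilabial stop), /dʒ/ (voiced postalveolar affricate), among others, satisfy every feature; every other segment in the inventory fails at least one.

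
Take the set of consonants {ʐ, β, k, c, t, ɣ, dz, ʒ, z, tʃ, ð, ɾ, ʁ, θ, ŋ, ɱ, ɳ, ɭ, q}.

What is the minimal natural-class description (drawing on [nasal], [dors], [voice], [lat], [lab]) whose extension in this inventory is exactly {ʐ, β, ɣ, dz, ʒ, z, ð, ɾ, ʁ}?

[+voice, −nasal, −lat]

/ʐ, β, ɣ, dz, ʒ, z, ð, ɾ, ʁ/ are all [+voice], [−nasal], [−lateral], and no other segment in the inventory matches all three values. Dropping any one of them over-generates: [−nasal, −lateral] alone would also admit /k, c, t, tʃ, …/; [+voice, −lateral] alone would also admit /ŋ, ɱ, ɳ/; [+voice, −nasal] alone would also admit /ɭ/. No other combination of two listed features picks out exactly this set either, so fewer than three features will not do.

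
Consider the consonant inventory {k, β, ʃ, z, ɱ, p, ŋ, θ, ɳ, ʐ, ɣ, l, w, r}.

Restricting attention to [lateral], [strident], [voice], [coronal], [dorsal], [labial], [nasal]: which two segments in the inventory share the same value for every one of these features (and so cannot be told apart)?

z, ʐ

On the given features, /z/ and /ʐ/ have an identical profile: [-lateral], [+strident], [+voice], [+coronal], [-dorsal], [-labial], [-nasal]. No other two segments in the inventory coincide on all 7 features. (They do differ in [anterior], which is not among the given features.)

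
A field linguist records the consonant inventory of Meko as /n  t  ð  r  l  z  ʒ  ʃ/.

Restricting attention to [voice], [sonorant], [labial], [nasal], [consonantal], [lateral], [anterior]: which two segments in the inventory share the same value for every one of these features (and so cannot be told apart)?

Both /z/ and /ð/ are [+voice], [−sonorant], [−labial], [−nasal], [+consonantal], [−lateral], [+anterior]. Since the list omits [strident] and [distributed] — which do distinguish the voiced alveolar fricative from the voiced dental fricative — this pair collapses; all other pairs remain distinct.

z, ð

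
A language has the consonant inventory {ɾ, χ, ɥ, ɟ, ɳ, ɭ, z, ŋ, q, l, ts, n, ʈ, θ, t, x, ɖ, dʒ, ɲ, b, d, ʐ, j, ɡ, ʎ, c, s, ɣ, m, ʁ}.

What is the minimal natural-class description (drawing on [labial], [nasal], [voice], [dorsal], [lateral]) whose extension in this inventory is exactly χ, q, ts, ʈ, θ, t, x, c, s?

/χ, q, ts, ʈ, θ, t, x, c, s/ are exactly the [-voice] segments in the inventory, so a single feature suffices.

[-voice]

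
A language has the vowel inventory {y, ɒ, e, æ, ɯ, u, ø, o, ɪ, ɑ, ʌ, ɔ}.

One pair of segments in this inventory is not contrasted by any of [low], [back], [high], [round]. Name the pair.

/ɔ/ (mid back rounded lax vowel) and /o/ (mid back rounded tense vowel) are both [−low], [+back], [−high], [+round], so none of the listed features separates them. (They do differ in [tense], which is not among the given features.) Every other pair in the inventory differs on at least one listed feature.

ɔ, o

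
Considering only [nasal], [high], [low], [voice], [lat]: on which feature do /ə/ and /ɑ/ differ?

[low]

The two segments share [-nasal], [-high], [+voice], [-lateral]. The only feature from the list on which they differ: /ə/ is [-low] while /ɑ/ is [+low].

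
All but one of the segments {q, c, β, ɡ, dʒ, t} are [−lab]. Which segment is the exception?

β

/β/ is the voiced bilabial fricative, which is [+labial]; the rest — /q, c, ɡ, t, dʒ/ — are [−labial].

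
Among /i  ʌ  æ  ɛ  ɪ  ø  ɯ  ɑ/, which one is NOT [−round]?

ø

/ɛ, æ, ɯ, ʌ, ɑ, i, ɪ/ are all [−round]; /ø/ (mid front rounded tense vowel) is [+round].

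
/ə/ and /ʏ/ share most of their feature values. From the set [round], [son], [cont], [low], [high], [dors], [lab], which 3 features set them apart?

[labial], [round], [high]

/ə/ is the mid central vowel (schwa) and /ʏ/ is the high front rounded lax vowel. Both are [+sonorant], [+continuant], [−low], [+dorsal]. /ə/ is [−labial] while /ʏ/ is [+labial]; /ə/ is [−round] while /ʏ/ is [+round]; /ə/ is [−high] while /ʏ/ is [+high], so the distinguishing features are [labial], [round], [high].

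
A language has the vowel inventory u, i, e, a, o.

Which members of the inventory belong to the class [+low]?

The [+low] segments here are /a/; the remaining /u, i, e, o/ are [−low].

a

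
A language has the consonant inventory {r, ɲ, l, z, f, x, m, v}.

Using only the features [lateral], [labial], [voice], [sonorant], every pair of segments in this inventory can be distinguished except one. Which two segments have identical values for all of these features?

Both /ɲ/ and /r/ are [-lateral], [-labial], [+voice], [+sonorant]. Since the list omits [nasal], [continuant] and [dorsal] — which do distinguish the palatal nasal from the alveolar trill — this pair collapses; all other pairs remain distinct.

ɲ, r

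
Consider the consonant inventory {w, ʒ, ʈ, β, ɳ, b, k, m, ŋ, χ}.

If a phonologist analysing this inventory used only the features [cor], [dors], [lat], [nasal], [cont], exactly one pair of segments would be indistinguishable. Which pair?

χ, w

/χ/ (voiceless uvular fricative) and /w/ (labial-velar glide) are both [−coronal], [+dorsal], [−lateral], [−nasal], [+continuant], so none of the listed features separates them. (They do differ in [sonorant], [voice], [labial], [round] and [high], which are not among the given features.) Every other pair in the inventory differs on at least one listed feature.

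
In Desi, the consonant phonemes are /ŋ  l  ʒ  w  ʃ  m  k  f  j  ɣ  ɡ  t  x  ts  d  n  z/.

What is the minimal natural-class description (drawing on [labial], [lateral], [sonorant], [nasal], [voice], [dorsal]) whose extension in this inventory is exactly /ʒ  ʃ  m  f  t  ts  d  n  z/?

/ʒ, ʃ, m, f, t, ts, d, n, z/ are all [−lateral], [−dorsal], and no other segment in the inventory matches both values. Dropping any one of them over-generates: [−dorsal] alone would also admit /l/; [−lateral] alone would also admit /ŋ, w, k, j, …/. No other single listed feature picks out exactly this set either, so fewer than two features will not do.

[−lateral, −dorsal]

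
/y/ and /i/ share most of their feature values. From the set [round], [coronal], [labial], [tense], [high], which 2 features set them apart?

[labial], [round]

/y/ (high front rounded tense vowel) and /i/ (high front unrounded tense vowel) agree on [−coronal], [+tense], [+high]. They differ on [labial] (/y/ [+], /i/ [−]), [round] (/y/ [+], /i/ [−]).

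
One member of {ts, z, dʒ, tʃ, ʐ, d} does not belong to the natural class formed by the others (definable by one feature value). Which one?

The remaining segments after removing /d/ share [+strident]; /d/ (voiced alveolar stop) is [-strident]. For every other candidate removal, the leftover set fails to share any single feature value that the removed segment lacks.

d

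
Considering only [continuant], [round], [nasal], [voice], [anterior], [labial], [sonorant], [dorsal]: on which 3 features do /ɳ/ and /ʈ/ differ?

[sonorant], [voice], [nasal]

The two segments share [−continuant], [−round], [−anterior], [−labial], [−dorsal]. The only features from the list on which they differ: /ɳ/ is [+sonorant] while /ʈ/ is [−sonorant]; /ɳ/ is [+voice] while /ʈ/ is [−voice]; /ɳ/ is [+nasal] while /ʈ/ is [−nasal].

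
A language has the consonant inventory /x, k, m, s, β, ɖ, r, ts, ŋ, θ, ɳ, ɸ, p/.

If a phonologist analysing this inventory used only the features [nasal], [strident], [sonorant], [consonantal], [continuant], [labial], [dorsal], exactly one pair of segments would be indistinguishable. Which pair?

ɸ, β

On the given features, /ɸ/ and /β/ have an identical profile: [-nasal], [-strident], [-sonorant], [+consonantal], [+continuant], [+labial], [-dorsal]. No other two segments in the inventory coincide on all 7 features. (They do differ in [voice], which is not among the given features.)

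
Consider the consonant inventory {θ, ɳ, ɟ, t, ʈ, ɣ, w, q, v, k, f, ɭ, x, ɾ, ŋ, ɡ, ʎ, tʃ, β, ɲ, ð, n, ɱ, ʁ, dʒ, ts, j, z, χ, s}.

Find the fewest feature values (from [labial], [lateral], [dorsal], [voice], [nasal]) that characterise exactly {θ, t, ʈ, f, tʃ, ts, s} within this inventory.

[−voice, −dorsal]

The class [−voice], [−dorsal] has exactly /θ, t, ʈ, f, tʃ, ts, s/ as its extension in this inventory. No smaller conjunction from the listed features achieves this: [−dorsal] alone would also admit /ɳ, v, ɭ, ɾ, …/; [−voice] alone would also admit /q, k, x, χ/; and checking the remaining single features turns up none with this extension.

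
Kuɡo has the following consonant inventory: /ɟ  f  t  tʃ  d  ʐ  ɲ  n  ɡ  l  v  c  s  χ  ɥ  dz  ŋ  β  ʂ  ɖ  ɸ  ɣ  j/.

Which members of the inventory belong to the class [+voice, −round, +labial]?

v, β

The [+voice] segments are /ɟ, d, ʐ, ɲ, n, ɡ, l, v, ɥ, dz, ŋ, β, ɖ, ɣ, j/.
Then [−round] gives /ɟ, d, ʐ, ɲ, n, ɡ, l, v, dz, ŋ, β, ɖ, ɣ, j/.
Intersecting with [+labial] leaves /v, β/.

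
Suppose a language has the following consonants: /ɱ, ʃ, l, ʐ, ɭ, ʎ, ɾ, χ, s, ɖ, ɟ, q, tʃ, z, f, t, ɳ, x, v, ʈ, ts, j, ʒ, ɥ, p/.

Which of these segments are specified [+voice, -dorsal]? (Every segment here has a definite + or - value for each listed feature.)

ɱ, l, ʐ, ɭ, ɾ, ɖ, z, ɳ, v, ʒ

The [+voice] segments are /ɱ, l, ʐ, ɭ, ʎ, ɾ, ɖ, ɟ, z, ɳ, v, j, ʒ, ɥ/.
Within that set, [-dorsal] leaves /ɱ, l, ʐ, ɭ, ɾ, ɖ, z, ɳ, v, ʒ/.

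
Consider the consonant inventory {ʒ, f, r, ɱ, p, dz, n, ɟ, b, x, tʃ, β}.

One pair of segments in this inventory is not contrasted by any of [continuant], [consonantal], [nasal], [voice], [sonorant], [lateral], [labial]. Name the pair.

/dz/ (voiced alveolar affricate) and /ɟ/ (voiced palatal stop) are both [−continuant], [+consonantal], [−nasal], [+voice], [−sonorant], [−lateral], [−labial], so none of the listed features separates them. (They do differ in [strident], [delayed release] and [dorsal], which are not among the given features.) Every other pair in the inventory differs on at least one listed feature.

dz, ɟ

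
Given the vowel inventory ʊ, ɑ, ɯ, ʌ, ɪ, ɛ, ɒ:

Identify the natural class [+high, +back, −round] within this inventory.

The [+high] segments are /ʊ, ɯ, ɪ/.
Then [+back] gives /ʊ, ɯ/.
Among these, [−round] leaves /ɯ/.

ɯ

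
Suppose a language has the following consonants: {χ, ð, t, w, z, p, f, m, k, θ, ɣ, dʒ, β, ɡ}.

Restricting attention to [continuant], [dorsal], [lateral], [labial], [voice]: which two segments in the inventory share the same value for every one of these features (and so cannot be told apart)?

On the given features, /ð/ and /z/ have an identical profile: [+continuant], [−dorsal], [−lateral], [−labial], [+voice]. No other two segments in the inventory coincide on all 5 features. (They do differ in [strident] and [distributed], which are not among the given features.)

ð, z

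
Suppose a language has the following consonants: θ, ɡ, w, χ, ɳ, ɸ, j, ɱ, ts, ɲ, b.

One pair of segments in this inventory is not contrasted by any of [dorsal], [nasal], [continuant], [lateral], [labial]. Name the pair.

Both /χ/ and /j/ are [+dorsal], [−nasal], [+continuant], [−lateral], [−labial]. Since the list omits [sonorant], [voice], [high] and [back] — which do distinguish the voiceless uvular fricative from the palatal glide — this pair collapses; all other pairs remain distinct.

χ, j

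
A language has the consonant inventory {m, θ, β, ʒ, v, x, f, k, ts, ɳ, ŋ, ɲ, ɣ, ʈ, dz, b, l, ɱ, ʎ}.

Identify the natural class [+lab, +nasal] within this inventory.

m, ɱ

Eliminate segments failing any feature: /θ, ʒ, x, k, ts, ɳ, ŋ, ɲ, ɣ, ʈ, dz, l, ʎ/ are [−labial]; /β, v, f, b/ are [−nasal]. The remaining /m, ɱ/ satisfy [+labial], [+nasal].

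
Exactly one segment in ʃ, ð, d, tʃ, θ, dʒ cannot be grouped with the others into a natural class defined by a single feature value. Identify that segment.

The remaining segments after removing /d/ share [+distributed]; /d/ (voiced alveolar stop) is [−distributed]. For every other candidate removal, the leftover set fails to share any single feature value that the removed segment lacks.

d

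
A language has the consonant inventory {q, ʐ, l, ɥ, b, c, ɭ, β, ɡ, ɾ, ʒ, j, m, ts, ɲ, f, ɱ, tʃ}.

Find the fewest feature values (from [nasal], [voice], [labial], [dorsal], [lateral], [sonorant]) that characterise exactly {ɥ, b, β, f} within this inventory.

Every target segment is [-nasal], [+labial]; each remaining inventory member fails at least one of these. Each conjunct is needed — [+labial] alone would also admit /m, ɱ/; [-nasal] alone would also admit /q, ʐ, l, c, …/ — and no other single listed feature has exactly this extension, so two is the minimum.

[-nasal, +labial]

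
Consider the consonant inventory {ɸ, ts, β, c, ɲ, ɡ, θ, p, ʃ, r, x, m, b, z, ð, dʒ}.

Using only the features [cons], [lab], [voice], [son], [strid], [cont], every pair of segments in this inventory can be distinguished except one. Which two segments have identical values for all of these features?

On the given features, /θ/ and /x/ have an identical profile: [+consonantal], [−labial], [−voice], [−sonorant], [−strident], [+continuant]. No other two segments in the inventory coincide on all 6 features. (They do differ in [coronal] and [dorsal], which are not among the given features.)

θ, x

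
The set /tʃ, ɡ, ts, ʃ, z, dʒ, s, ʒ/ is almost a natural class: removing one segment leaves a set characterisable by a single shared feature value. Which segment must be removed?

ɡ

[strident] (equivalently [coronal], [dorsal]) groups all but one: /z, ʃ, ʒ, dʒ, ts, tʃ, s/ share [+strident] while /ɡ/ (voiced velar stop) alone is [-strident]. Removing any other segment would not leave a single-feature class that excludes it.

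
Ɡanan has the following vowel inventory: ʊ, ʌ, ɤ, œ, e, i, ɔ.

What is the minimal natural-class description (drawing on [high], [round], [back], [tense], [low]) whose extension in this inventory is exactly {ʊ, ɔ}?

The class [+back], [+round] has exactly /ʊ, ɔ/ as its extension in this inventory. No smaller conjunction from the listed features achieves this: [+round] alone would also admit /œ/; [+back] alone would also admit /ʌ, ɤ/; and checking the remaining single features turns up none with this extension.

[+back, +round]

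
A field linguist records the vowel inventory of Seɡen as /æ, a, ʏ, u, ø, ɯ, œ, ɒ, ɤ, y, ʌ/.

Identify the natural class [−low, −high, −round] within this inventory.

Checking each segment against [−low], [−high], [−round]: /ɤ/ (mid back unrounded tense vowel), /ʌ/ (mid back unrounded lax vowel) satisfy every feature; every other segment in the inventory fails at least one.

ɤ, ʌ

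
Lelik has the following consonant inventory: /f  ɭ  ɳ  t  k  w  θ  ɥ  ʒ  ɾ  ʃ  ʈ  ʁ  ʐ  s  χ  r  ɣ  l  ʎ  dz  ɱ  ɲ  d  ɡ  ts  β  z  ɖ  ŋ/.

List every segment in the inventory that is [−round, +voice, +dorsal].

ʁ, ɣ, ʎ, ɲ, ɡ, ŋ

Among the inventory, the [−round] segments are /f, ɭ, ɳ, t, k, θ, ʒ, ɾ, ʃ, ʈ, ʁ, ʐ, s, χ, r, ɣ, l, ʎ, dz, ɱ, ɲ, d, ɡ, ts, β, z, ɖ, ŋ/.
Among these, [+voice] gives /ɭ, ɳ, ʒ, ɾ, ʁ, ʐ, r, ɣ, l, ʎ, dz, ɱ, ɲ, d, ɡ, β, z, ɖ, ŋ/.
Among these, [+dorsal] leaves /ʁ, ɣ, ʎ, ɲ, ɡ, ŋ/.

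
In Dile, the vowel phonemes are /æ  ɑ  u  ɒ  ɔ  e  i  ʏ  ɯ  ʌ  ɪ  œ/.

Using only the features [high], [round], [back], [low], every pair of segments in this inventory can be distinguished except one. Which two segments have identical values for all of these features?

ɪ, i

Both /ɪ/ and /i/ are [+high], [−round], [−back], [−low]. Since the list omits [tense] — which does distinguish the high front unrounded lax vowel from the high front unrounded tense vowel — this pair collapses; all other pairs remain distinct.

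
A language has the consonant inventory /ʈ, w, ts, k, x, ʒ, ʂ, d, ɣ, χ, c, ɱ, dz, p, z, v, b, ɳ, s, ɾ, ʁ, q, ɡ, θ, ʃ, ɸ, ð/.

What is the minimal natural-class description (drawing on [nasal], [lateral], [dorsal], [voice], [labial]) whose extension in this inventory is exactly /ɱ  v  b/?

[+voice, +labial, -dorsal]

/ɱ, v, b/ are all [+voice], [+labial], [-dorsal], and no other segment in the inventory matches all three values. Dropping any one of them over-generates: [+labial, -dorsal] alone would also admit /p, ɸ/; [+voice, -dorsal] alone would also admit /ʒ, d, dz, z, …/; [+voice, +labial] alone would also admit /w/. No other combination of two listed features picks out exactly this set either, so fewer than three features will not do.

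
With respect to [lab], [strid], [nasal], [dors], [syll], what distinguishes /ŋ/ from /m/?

The two segments share [−strident], [+nasal], [−syllabic]. The only features from the list on which they differ: /ŋ/ is [−labial] while /m/ is [+labial]; /ŋ/ is [+dorsal] while /m/ is [−dorsal].

[labial], [dorsal]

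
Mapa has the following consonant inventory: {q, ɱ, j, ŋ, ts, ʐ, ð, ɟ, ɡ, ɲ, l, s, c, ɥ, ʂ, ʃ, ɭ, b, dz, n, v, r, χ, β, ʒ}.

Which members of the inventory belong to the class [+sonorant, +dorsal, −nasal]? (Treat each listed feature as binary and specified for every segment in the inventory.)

Eliminate segments failing any feature: /q, ts, ʐ, ð, ɟ, ɡ, s, c, ʂ, ʃ, b, dz, v, χ, β, ʒ/ are [−sonorant]; /ɱ, l, ɭ, n, r/ are [−dorsal]; /ŋ, ɲ/ are [+nasal]. The remaining /j, ɥ/ satisfy [+sonorant], [+dorsal], [−nasal].

j, ɥ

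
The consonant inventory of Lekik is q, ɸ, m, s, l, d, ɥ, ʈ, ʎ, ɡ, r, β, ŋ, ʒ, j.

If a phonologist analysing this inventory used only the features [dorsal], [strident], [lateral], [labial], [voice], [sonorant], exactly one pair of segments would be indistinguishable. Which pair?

/ŋ/ (velar nasal) and /j/ (palatal glide) are both [+dorsal], [−strident], [−lateral], [−labial], [+voice], [+sonorant], so none of the listed features separates them. (They do differ in [nasal], [continuant] and [back], which are not among the given features.) Every other pair in the inventory differs on at least one listed feature.

ŋ, j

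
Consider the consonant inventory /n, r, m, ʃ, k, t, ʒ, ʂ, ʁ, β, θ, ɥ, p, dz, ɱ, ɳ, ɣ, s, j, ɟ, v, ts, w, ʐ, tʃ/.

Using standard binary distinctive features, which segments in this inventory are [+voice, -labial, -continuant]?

n, dz, ɳ, ɟ

The [+voice] segments are /n, r, m, ʒ, ʁ, β, ɥ, dz, ɱ, ɳ, ɣ, j, ɟ, v, w, ʐ/.
Intersecting with [-labial] gives /n, r, ʒ, ʁ, dz, ɳ, ɣ, j, ɟ, ʐ/.
Intersecting with [-continuant] leaves /n, dz, ɳ, ɟ/.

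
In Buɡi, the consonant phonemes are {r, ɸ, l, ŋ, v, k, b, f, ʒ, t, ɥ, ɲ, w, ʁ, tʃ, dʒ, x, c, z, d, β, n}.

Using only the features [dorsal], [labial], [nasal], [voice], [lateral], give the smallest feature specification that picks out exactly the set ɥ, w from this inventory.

The class [+labial], [+dorsal] has exactly /ɥ, w/ as its extension in this inventory. No smaller conjunction from the listed features achieves this: [+dorsal] alone would also admit /ŋ, k, ɲ, ʁ, …/; [+labial] alone would also admit /ɸ, v, b, f, …/; and checking the remaining single features turns up none with this extension.

[+labial, +dorsal]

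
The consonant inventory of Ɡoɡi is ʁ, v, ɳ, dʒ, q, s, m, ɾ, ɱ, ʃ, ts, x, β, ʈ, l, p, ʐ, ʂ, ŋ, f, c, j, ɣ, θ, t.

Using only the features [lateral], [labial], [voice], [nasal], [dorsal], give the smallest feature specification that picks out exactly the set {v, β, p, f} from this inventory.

[−nasal, +labial]

/v, β, p, f/ are all [−nasal], [+labial], and no other segment in the inventory matches both values. Dropping any one of them over-generates: [+labial] alone would also admit /m, ɱ/; [−nasal] alone would also admit /ʁ, dʒ, q, s, …/. No other single listed feature picks out exactly this set either, so fewer than two features will not do.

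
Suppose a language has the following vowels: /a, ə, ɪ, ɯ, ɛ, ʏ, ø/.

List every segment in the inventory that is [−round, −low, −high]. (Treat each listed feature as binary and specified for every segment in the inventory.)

First, the [−round] segments are /a, ə, ɪ, ɯ, ɛ/.
Then [−low] gives /ə, ɪ, ɯ, ɛ/.
Within that set, [−high] leaves /ə, ɛ/.

ə, ɛ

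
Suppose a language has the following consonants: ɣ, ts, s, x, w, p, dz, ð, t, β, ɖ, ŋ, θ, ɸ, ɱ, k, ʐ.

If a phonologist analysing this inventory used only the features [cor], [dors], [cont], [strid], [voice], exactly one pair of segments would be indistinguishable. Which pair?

/w/ (labial-velar glide) and /ɣ/ (voiced velar fricative) are both [−coronal], [+dorsal], [+continuant], [−strident], [+voice], so none of the listed features separates them. (They do differ in [sonorant], [labial] and [round], which are not among the given features.) Every other pair in the inventory differs on at least one listed feature.

w, ɣ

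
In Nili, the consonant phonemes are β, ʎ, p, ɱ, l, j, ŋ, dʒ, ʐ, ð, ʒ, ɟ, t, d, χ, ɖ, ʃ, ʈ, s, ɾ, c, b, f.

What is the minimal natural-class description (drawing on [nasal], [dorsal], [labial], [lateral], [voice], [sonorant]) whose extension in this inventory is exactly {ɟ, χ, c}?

The class [-sonorant], [+dorsal] has exactly /ɟ, χ, c/ as its extension in this inventory. No smaller conjunction from the listed features achieves this: [+dorsal] alone would also admit /ʎ, j, ŋ/; [-sonorant] alone would also admit /β, p, dʒ, ʐ, …/; and checking the remaining single features turns up none with this extension.

[-sonorant, +dorsal]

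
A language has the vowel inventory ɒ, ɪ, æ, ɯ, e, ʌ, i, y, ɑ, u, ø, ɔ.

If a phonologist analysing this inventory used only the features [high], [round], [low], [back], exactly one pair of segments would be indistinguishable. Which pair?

/ɪ/ (high front unrounded lax vowel) and /i/ (high front unrounded tense vowel) are both [+high], [−round], [−low], [−back], so none of the listed features separates them. (They do differ in [tense], which is not among the given features.) Every other pair in the inventory differs on at least one listed feature.

ɪ, i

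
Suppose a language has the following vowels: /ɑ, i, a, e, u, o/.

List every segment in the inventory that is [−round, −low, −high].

The [−round] segments are /ɑ, i, a, e/.
Intersecting with [−low] gives /i, e/.
Then [−high] leaves /e/.

e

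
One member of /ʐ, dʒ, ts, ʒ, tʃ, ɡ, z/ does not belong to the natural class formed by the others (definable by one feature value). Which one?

/ts, tʃ, z, ʒ, ʐ, dʒ/ are all [+strident], but /ɡ/ (voiced velar stop) is [-strident]. No other single segment can be removed to leave a set sharing one feature value that the removed segment lacks, so /ɡ/ is the odd one out.

ɡ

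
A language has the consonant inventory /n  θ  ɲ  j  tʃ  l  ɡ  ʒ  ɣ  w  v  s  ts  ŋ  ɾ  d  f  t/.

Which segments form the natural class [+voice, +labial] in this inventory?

w, v

Eliminate segments failing any feature: /n, ɲ, j, l, ɡ, ʒ, ɣ, ŋ, ɾ, d/ are [−labial]; /θ, tʃ, s, ts, f, t/ are [−voice]. The remaining /w, v/ satisfy [+voice], [+labial].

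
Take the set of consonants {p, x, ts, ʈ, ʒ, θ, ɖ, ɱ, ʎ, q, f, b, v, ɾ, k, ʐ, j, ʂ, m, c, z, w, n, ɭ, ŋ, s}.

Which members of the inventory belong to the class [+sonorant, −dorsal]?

Checking each segment against [+sonorant], [−dorsal]: /ɱ/ (labiodental nasal), /ɾ/ (alveolar tap), /m/ (bilabial nasal), /n/ (alveolar nasal), /ɭ/ (retroflex lateral approximant) satisfy every feature; every other segment in the inventory fails at least one.

ɱ, ɾ, m, n, ɭ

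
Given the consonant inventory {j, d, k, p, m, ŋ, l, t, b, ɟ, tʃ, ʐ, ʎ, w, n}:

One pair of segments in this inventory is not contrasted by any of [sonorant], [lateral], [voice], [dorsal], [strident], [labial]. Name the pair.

On the given features, /j/ and /ŋ/ have an identical profile: [+sonorant], [-lateral], [+voice], [+dorsal], [-strident], [-labial]. No other two segments in the inventory coincide on all 6 features. (They do differ in [nasal], [continuant] and [back], which are not among the given features.)

j, ŋ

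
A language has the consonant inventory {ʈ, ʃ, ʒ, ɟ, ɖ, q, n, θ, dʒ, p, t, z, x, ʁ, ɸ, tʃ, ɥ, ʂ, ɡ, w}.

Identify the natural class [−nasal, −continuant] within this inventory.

ʈ, ɟ, ɖ, q, dʒ, p, t, tʃ, ɡ

Eliminate segments failing any feature: /ʃ, ʒ, θ, z, x, ʁ, ɸ, ɥ, ʂ, w/ are [+continuant]; /n/ is [+nasal]. The remaining /ʈ, ɟ, ɖ, q, dʒ, p, t, tʃ, ɡ/ satisfy [−nasal], [−continuant].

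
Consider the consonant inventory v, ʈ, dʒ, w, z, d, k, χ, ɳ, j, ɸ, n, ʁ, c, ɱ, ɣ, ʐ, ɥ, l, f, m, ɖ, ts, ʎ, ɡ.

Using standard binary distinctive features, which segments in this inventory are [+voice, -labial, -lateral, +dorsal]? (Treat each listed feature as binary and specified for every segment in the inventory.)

j, ʁ, ɣ, ɡ

Eliminate segments failing any feature: /v, w, ɱ, ɥ, m/ are [+labial]; /ʈ, k, χ, ɸ, c, f, ts/ are [-voice]; /dʒ, z, d, ɳ, n, ʐ, ɖ/ are [-dorsal]; /l, ʎ/ are [+lateral]. The remaining /j, ʁ, ɣ, ɡ/ satisfy [+voice], [-labial], [-lateral], [+dorsal].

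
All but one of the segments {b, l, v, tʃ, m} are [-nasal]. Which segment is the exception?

m

Every segment except /m/ is [-nasal]. /m/ (bilabial nasal) is [+nasal], so it is the exception.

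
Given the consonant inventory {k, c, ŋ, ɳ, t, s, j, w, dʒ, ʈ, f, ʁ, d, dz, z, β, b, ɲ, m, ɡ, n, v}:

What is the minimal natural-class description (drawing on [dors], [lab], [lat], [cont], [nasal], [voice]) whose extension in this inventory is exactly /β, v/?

[+voice, +cont, +lab, -dors]

Every target segment is [+voice], [+continuant], [+labial], [-dorsal]; each remaining inventory member fails at least one of these. Each conjunct is needed — [+continuant, +labial, -dorsal] alone would also admit /f/; [+voice, +labial, -dorsal] alone would also admit /b, m/; [+voice, +continuant, -dorsal] alone would also admit /z/; [+voice, +continuant, +labial] alone would also admit /w/ — and no other combination of three listed features has exactly this extension, so four is the minimum.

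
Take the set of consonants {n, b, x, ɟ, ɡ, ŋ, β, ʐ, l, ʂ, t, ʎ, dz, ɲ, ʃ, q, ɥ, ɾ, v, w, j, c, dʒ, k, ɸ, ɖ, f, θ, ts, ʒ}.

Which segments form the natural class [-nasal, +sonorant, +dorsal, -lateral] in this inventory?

The [-nasal] segments are /b, x, ɟ, ɡ, β, ʐ, l, ʂ, t, ʎ, dz, ʃ, q, ɥ, ɾ, v, w, j, c, dʒ, k, ɸ, ɖ, f, θ, ts, ʒ/.
Intersecting with [+sonorant] gives /l, ʎ, ɥ, ɾ, w, j/.
Then [+dorsal] gives /ʎ, ɥ, w, j/.
Of those, [-lateral] leaves /ɥ, w, j/.

ɥ, w, j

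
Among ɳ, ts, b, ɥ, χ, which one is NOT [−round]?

ɥ

/ts, ɳ, b, χ/ are all [−round]; /ɥ/ (labial-palatal glide) is [+round].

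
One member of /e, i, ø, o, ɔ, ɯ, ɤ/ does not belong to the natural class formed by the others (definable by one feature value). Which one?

[tense] groups all but one: /ɤ, e, o, ɯ, i, ø/ share [+tense] while /ɔ/ (mid back rounded lax vowel) alone is [−tense]. Removing any other segment would not leave a single-feature class that excludes it.

ɔ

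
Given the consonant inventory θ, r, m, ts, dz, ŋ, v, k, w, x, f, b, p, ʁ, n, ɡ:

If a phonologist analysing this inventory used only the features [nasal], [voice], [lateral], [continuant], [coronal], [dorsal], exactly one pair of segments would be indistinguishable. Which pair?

Both /w/ and /ʁ/ are [−nasal], [+voice], [−lateral], [+continuant], [−coronal], [+dorsal]. Since the list omits [labial], [round] and [high] — which do distinguish the labial-velar glide from the voiced uvular fricative — this pair collapses; all other pairs remain distinct.

w, ʁ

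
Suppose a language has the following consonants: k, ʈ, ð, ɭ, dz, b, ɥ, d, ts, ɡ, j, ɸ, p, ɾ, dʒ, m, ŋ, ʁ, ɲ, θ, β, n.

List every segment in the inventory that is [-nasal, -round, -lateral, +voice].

Checking each segment against [-nasal], [-round], [-lateral], [+voice]: /ð/ (voiced dental fricative), /dz/ (voiced alveolar affricate), /b/ (voiced bilabial stop), /d/ (voiced alveolar stop), /ɡ/ (voiced velar stop), /j/ (palatal glide), among others, satisfy every feature; every other segment in the inventory fails at least one.

ð, dz, b, d, ɡ, j, ɾ, dʒ, ʁ, β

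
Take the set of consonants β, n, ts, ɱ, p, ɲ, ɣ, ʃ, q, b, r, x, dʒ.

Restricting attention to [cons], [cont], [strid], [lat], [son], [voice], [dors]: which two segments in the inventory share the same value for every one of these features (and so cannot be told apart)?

/ɱ/ (labiodental nasal) and /n/ (alveolar nasal) are both [+consonantal], [−continuant], [−strident], [−lateral], [+sonorant], [+voice], [−dorsal], so none of the listed features separates them. (They do differ in [labial] and [coronal], which are not among the given features.) Every other pair in the inventory differs on at least one listed feature.

ɱ, n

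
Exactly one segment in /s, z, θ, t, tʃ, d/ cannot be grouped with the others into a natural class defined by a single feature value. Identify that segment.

tʃ

The remaining segments after removing /tʃ/ share [+anterior]; /tʃ/ (voiceless postalveolar affricate) is [-anterior]. For every other candidate removal, the leftover set fails to share any single feature value that the removed segment lacks.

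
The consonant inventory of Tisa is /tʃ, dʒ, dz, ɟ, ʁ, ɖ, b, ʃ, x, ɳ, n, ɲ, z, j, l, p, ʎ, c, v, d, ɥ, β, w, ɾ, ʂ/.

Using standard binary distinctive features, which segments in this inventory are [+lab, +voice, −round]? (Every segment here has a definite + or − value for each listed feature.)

Eliminate segments failing any feature: /tʃ, dʒ, dz, ɟ, ʁ, ɖ, ʃ, x, ɳ, n, ɲ, z, j, l, ʎ, c, d, ɾ, ʂ/ are [−labial]; /p/ is [−voice]; /ɥ, w/ are [+round]. The remaining /b, v, β/ satisfy [+labial], [+voice], [−round].

b, v, β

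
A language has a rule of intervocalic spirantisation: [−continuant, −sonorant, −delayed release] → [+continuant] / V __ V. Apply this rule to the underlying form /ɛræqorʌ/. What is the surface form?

Only /q/ occurs between two vowels (/æ/ __ /o/) and matches the structural description. It is a voiceless uvular stop, so [−continuant, −sonorant, −delayed release] holds; changing it to [+continuant] with all other features held fixed yields /χ/ (voiceless uvular fricative). No other segment meets both the structural description and the environment, so the output is [ɛræχorʌ].

[ɛræχorʌ]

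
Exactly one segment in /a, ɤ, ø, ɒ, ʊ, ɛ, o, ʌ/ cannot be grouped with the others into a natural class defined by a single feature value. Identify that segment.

ʊ

The remaining segments after removing /ʊ/ share [−high]; /ʊ/ (high back rounded lax vowel) is [+high]. For every other candidate removal, the leftover set fails to share any single feature value that the removed segment lacks.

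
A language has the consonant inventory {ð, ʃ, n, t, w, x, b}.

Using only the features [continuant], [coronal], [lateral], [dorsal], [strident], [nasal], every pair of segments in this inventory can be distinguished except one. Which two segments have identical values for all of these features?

/x/ (voiceless velar fricative) and /w/ (labial-velar glide) are both [+continuant], [-coronal], [-lateral], [+dorsal], [-strident], [-nasal], so none of the listed features separates them. (They do differ in [sonorant], [voice], [labial] and [round], which are not among the given features.) Every other pair in the inventory differs on at least one listed feature.

x, w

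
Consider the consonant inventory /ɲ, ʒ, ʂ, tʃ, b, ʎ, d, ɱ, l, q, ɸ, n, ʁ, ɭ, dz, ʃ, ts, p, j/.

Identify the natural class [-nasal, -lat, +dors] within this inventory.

Eliminate segments failing any feature: /ɲ, ɱ, n/ are [+nasal]; /ʒ, ʂ, tʃ, b, d, ɸ, dz, ʃ, ts, p/ are [-dorsal]; /ʎ, l, ɭ/ are [+lateral]. The remaining /q, ʁ, j/ satisfy [-nasal], [-lateral], [+dorsal].

q, ʁ, j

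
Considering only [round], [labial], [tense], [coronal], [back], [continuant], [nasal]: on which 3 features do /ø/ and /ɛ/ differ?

/ø/ is the mid front rounded tense vowel and /ɛ/ is the mid front unrounded lax vowel. Both are [−coronal], [−back], [+continuant], [−nasal]. /ø/ is [+labial] while /ɛ/ is [−labial]; /ø/ is [+round] while /ɛ/ is [−round]; /ø/ is [+tense] while /ɛ/ is [−tense], so the distinguishing features are [labial], [round], [tense].

[labial], [round], [tense]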